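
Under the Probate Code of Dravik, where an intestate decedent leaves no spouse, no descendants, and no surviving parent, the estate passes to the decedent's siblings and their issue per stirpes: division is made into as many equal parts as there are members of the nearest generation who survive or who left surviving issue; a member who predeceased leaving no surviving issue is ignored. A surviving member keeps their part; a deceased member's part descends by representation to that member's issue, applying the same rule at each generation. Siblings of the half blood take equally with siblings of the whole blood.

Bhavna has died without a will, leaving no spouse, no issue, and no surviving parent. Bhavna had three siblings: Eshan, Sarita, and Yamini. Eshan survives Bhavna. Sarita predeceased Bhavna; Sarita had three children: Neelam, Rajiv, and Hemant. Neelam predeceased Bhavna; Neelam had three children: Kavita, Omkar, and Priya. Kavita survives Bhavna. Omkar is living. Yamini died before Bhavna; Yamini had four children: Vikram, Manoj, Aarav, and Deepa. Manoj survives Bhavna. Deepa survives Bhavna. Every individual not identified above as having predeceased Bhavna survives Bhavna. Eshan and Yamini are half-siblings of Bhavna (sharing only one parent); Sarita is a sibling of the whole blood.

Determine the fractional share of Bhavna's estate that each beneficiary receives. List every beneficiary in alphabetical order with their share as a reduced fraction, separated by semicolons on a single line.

Aarav 1/12; Deepa 1/12; Eshan 1/3; Hemant 1/9; Kavita 1/27; Manoj 1/12; Omkar 1/27; Priya 1/27; Rajiv 1/9; Vikram 1/12

No spouse, descendants, or parent survives, so the estate passes to Bhavna's siblings per stirpes.
Half-blood and whole-blood siblings take equally under the stated rule.
The estate is divided into 3 equal shares of 1/3 among Eshan, Sarita, Yamini.
Eshan is living and takes 1/3.
Sarita predeceased; the 1/3 allotted to Sarita's branch passes to Sarita's issue by representation.
The 1/3 is divided into 3 equal shares of 1/9 among Neelam, Rajiv, Hemant.
Neelam predeceased; the 1/9 allotted to Neelam's branch passes to Neelam's issue by representation.
The 1/9 is divided into 3 equal shares of 1/27 among Kavita, Omkar, Priya.
Kavita is living and takes 1/27.
Omkar is living and takes 1/27.
Priya is living and takes 1/27.
Rajiv is living and takes 1/9.
Hemant is living and takes 1/9.
Yamini predeceased; the 1/3 allotted to Yamini's branch passes to Yamini's issue by representation.
The 1/3 is divided into 4 equal shares of 1/12 among Vikram, Manoj, Aarav, Deepa.
Vikram is living and takes 1/12.
Manoj is living and takes 1/12.
Aarav is living and takes 1/12.
Deepa is living and takes 1/12.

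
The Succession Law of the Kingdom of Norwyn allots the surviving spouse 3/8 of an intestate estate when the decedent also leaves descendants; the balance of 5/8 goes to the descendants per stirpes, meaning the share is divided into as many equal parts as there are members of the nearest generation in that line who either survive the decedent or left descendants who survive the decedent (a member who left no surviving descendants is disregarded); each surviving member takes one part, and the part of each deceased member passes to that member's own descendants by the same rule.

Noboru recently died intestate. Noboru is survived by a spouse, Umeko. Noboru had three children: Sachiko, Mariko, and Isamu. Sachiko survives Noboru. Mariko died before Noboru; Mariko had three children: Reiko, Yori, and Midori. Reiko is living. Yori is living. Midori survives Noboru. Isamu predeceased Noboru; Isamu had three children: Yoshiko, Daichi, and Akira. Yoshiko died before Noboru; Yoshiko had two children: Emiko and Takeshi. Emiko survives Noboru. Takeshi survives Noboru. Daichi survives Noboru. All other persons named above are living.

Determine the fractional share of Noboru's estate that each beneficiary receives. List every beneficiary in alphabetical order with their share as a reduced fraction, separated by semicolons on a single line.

Umeko, as surviving spouse, takes 3/8.
The remaining 5/8 passes to Noboru's descendants per stirpes.
The 5/8 is divided into 3 equal shares of 5/24 among Sachiko, Mariko, Isamu.
Sachiko is living and takes 5/24.
Mariko predeceased; the 5/24 allotted to Mariko's branch passes to Mariko's issue by representation.
The 5/24 is divided into 3 equal shares of 5/72 among Reiko, Yori, Midori.
Reiko is living and takes 5/72.
Yori is living and takes 5/72.
Midori is living and takes 5/72.
Isamu predeceased; the 5/24 allotted to Isamu's branch passes to Isamu's issue by representation.
The 5/24 is divided into 3 equal shares of 5/72 among Yoshiko, Daichi, Akira.
Yoshiko predeceased; the 5/72 allotted to Yoshiko's branch passes to Yoshiko's issue by representation.
The 5/72 is divided into 2 equal shares of 5/144 among Emiko, Takeshi.
Emiko is living and takes 5/144.
Takeshi is living and takes 5/144.
Daichi is living and takes 5/72.
Akira is living and takes 5/72.

Akira 5/72; Daichi 5/72; Emiko 5/144; Midori 5/72; Reiko 5/72; Sachiko 5/24; Takeshi 5/144; Umeko 3/8; Yori 5/72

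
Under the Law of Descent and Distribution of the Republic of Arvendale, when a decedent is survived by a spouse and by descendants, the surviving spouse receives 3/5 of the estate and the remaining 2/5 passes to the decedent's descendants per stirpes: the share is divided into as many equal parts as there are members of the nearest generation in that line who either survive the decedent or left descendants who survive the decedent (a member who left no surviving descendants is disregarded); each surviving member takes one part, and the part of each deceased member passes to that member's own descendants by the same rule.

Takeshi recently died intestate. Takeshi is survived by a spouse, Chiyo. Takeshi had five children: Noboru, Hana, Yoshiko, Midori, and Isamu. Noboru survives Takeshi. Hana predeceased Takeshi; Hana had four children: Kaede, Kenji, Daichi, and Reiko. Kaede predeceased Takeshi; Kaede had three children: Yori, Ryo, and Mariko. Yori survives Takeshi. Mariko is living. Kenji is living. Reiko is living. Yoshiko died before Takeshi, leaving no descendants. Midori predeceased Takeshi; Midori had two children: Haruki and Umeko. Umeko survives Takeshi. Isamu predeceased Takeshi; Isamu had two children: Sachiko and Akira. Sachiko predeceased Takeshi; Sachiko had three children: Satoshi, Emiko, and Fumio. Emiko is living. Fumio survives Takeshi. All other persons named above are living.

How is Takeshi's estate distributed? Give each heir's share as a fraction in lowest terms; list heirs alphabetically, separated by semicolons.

Chiyo, as surviving spouse, takes 3/5.
The remaining 2/5 passes to Takeshi's descendants per stirpes.
Yoshiko left no surviving issue, so that branch lapses and is disregarded.
The 2/5 is divided into 4 equal shares of 1/10 among Noboru, Hana, Midori, Isamu.
Noboru is living and takes 1/10.
Hana predeceased; the 1/10 allotted to Hana's branch passes to Hana's issue by representation.
The 1/10 is divided into 4 equal shares of 1/40 among Kaede, Kenji, Daichi, Reiko.
Kaede predeceased; the 1/40 allotted to Kaede's branch passes to Kaede's issue by representation.
The 1/40 is divided into 3 equal shares of 1/120 among Yori, Ryo, Mariko.
Yori is living and takes 1/120.
Ryo is living and takes 1/120.
Mariko is living and takes 1/120.
Kenji is living and takes 1/40.
Daichi is living and takes 1/40.
Reiko is living and takes 1/40.
Midori predeceased; the 1/10 allotted to Midori's branch passes to Midori's issue by representation.
The 1/10 is divided into 2 equal shares of 1/20 among Haruki, Umeko.
Haruki is living and takes 1/20.
Umeko is living and takes 1/20.
Isamu predeceased; the 1/10 allotted to Isamu's branch passes to Isamu's issue by representation.
The 1/10 is divided into 2 equal shares of 1/20 among Sachiko, Akira.
Sachiko predeceased; the 1/20 allotted to Sachiko's branch passes to Sachiko's issue by representation.
The 1/20 is divided into 3 equal shares of 1/60 among Satoshi, Emiko, Fumio.
Satoshi is living and takes 1/60.
Emiko is living and takes 1/60.
Fumio is living and takes 1/60.
Akira is living and takes 1/20.

Akira 1/20; Chiyo 3/5; Daichi 1/40; Emiko 1/60; Fumio 1/60; Haruki 1/20; Kenji 1/40; Mariko 1/120; Noboru 1/10; Reiko 1/40; Ryo 1/120; Satoshi 1/60; Umeko 1/20; Yori 1/120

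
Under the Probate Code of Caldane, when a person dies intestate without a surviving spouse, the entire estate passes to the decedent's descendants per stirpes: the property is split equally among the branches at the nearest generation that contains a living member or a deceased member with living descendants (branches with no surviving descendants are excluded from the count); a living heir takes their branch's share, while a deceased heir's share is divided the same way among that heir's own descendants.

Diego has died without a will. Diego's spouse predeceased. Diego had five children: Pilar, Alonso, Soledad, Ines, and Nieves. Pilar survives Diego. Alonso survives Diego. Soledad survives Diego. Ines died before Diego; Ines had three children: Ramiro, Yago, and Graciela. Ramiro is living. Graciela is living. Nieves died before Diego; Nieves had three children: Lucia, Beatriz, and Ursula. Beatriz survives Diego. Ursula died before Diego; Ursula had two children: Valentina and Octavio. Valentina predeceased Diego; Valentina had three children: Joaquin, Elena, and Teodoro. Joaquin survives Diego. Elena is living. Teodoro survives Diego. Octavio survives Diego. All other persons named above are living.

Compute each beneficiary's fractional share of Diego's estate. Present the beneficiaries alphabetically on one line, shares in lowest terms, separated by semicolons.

There is no surviving spouse, so the entire estate passes to Diego's descendants per stirpes.
The estate is divided into 5 equal shares of 1/5 among Pilar, Alonso, Soledad, Ines, Nieves.
Pilar is living and takes 1/5.
Alonso is living and takes 1/5.
Soledad is living and takes 1/5.
Ines predeceased; the 1/5 allotted to Ines's branch passes to Ines's issue by representation.
The 1/5 is divided into 3 equal shares of 1/15 among Ramiro, Yago, Graciela.
Ramiro is living and takes 1/15.
Yago is living and takes 1/15.
Graciela is living and takes 1/15.
Nieves predeceased; the 1/5 allotted to Nieves's branch passes to Nieves's issue by representation.
The 1/5 is divided into 3 equal shares of 1/15 among Lucia, Beatriz, Ursula.
Lucia is living and takes 1/15.
Beatriz is living and takes 1/15.
Ursula predeceased; the 1/15 allotted to Ursula's branch passes to Ursula's issue by representation.
The 1/15 is divided into 2 equal shares of 1/30 among Valentina, Octavio.
Valentina predeceased; the 1/30 allotted to Valentina's branch passes to Valentina's issue by representation.
The 1/30 is divided into 3 equal shares of 1/90 among Joaquin, Elena, Teodoro.
Joaquin is living and takes 1/90.
Elena is living and takes 1/90.
Teodoro is living and takes 1/90.
Octavio is living and takes 1/30.

Alonso 1/5; Beatriz 1/15; Elena 1/90; Graciela 1/15; Joaquin 1/90; Lucia 1/15; Octavio 1/30; Pilar 1/5; Ramiro 1/15; Soledad 1/5; Teodoro 1/90; Yago 1/15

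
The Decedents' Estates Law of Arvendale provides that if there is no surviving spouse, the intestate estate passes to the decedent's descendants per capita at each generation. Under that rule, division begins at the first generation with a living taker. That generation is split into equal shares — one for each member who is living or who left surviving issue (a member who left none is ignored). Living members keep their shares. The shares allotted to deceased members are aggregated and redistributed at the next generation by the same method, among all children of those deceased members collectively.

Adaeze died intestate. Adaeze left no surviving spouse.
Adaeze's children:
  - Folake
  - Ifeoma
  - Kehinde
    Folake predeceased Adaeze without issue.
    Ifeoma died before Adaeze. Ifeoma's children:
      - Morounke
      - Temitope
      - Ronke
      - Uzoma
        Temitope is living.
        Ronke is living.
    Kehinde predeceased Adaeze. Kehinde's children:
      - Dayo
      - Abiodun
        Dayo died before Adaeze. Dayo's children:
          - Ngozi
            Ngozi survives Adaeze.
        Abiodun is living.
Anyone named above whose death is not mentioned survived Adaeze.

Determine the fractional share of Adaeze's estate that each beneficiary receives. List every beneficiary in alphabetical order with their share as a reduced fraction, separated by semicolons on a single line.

Abiodun 1/6; Morounke 1/6; Ngozi 1/6; Ronke 1/6; Temitope 1/6; Uzoma 1/6

There is no surviving spouse, so the entire estate passes to Adaeze's descendants per capita at each generation.
No one at generation 1 (Ifeoma, Kehinde) is living; moving to the next generation.
At generation 2 (Morounke, Temitope, Ronke, Uzoma, Dayo, Abiodun) there are 6 shares of (1)/6 = 1/6 each.
Living: Morounke, Temitope, Ronke, Uzoma, and Abiodun — each takes 1/6.
Deceased: Dayo. That 1/6 share is carried to generation 3.
At generation 3 (Ngozi) there are 1 shares of (1/6)/1 = 1/6 each.
Living: Ngozi — each takes 1/6.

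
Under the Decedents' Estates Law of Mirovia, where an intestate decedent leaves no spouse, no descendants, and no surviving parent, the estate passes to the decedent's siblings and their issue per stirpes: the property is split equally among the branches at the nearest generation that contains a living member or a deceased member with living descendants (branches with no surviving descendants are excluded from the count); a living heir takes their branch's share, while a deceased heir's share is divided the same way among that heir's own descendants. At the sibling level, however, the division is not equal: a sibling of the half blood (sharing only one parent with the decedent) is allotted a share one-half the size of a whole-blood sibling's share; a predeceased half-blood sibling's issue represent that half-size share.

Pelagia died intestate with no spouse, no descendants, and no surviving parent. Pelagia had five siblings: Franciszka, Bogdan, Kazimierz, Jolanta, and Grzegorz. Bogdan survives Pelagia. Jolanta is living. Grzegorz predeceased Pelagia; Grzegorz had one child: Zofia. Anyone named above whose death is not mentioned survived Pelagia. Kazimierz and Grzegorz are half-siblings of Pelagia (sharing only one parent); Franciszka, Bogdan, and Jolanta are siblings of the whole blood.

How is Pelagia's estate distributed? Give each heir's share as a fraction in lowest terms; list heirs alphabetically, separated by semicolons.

Bogdan 1/4; Franciszka 1/4; Jolanta 1/4; Kazimierz 1/8; Zofia 1/8

No spouse, descendants, or parent survives, so the estate passes to Pelagia's siblings per stirpes.
Half-blood siblings count for one-half the weight of whole-blood siblings at the initial division.
Dividing 1 in proportion to weights (total weight 4): Franciszka (weight 1) → 1/4; Bogdan (weight 1) → 1/4; Kazimierz (weight 1/2) → 1/8; Jolanta (weight 1) → 1/4; Grzegorz (weight 1/2) → 1/8.
Franciszka is living and takes 1/4.
Bogdan is living and takes 1/4.
Kazimierz is living and takes 1/8.
Jolanta is living and takes 1/4.
Grzegorz predeceased; the 1/8 allotted to Grzegorz's branch passes to Grzegorz's issue by representation.
Zofia is the sole taker at this level and receives the full 1/8.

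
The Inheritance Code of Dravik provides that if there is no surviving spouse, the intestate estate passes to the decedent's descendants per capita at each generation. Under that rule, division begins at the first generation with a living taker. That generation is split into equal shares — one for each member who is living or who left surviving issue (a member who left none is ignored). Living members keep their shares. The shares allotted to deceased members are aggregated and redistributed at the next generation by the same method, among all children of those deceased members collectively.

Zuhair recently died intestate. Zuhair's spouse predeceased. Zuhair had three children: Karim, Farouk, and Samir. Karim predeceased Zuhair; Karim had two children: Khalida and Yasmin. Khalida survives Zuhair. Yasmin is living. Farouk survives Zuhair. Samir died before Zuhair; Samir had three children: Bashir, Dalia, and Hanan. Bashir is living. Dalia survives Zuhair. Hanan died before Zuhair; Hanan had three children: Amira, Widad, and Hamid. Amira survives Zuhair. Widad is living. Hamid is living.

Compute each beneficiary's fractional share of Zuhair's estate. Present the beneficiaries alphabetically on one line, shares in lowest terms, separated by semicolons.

Amira 2/45; Bashir 2/15; Dalia 2/15; Farouk 1/3; Hamid 2/45; Khalida 2/15; Widad 2/45; Yasmin 2/15

There is no surviving spouse, so the entire estate passes to Zuhair's descendants per capita at each generation.
At generation 1 (Karim, Farouk, Samir) there are 3 shares of (1)/3 = 1/3 each.
Living: Farouk — each takes 1/3.
Deceased: Karim and Samir. Their combined 2/3 is pooled and carried to generation 2.
At generation 2 (Khalida, Yasmin, Bashir, Dalia, Hanan) there are 5 shares of (2/3)/5 = 2/15 each.
Living: Khalida, Yasmin, Bashir, and Dalia — each takes 2/15.
Deceased: Hanan. That 2/15 share is carried to generation 3.
At generation 3 (Amira, Widad, Hamid) there are 3 shares of (2/15)/3 = 2/45 each.
Living: Amira, Widad, and Hamid — each takes 2/45.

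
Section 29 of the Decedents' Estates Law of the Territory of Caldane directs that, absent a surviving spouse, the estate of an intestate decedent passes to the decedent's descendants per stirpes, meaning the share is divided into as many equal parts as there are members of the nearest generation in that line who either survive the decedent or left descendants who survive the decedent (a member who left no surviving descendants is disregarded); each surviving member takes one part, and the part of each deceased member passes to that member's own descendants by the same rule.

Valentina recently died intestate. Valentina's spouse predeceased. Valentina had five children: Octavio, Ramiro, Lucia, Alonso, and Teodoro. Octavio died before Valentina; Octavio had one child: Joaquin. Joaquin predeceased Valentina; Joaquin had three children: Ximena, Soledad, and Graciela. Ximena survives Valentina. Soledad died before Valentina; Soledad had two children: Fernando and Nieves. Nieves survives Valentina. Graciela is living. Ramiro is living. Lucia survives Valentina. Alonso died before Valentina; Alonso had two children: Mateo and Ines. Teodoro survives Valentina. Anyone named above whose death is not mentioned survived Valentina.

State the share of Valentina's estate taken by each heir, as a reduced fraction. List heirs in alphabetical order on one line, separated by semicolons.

Fernando 1/30; Graciela 1/15; Ines 1/10; Lucia 1/5; Mateo 1/10; Nieves 1/30; Ramiro 1/5; Teodoro 1/5; Ximena 1/15

There is no surviving spouse, so the entire estate passes to Valentina's descendants per stirpes.
The estate is divided into 5 equal shares of 1/5 among Octavio, Ramiro, Lucia, Alonso, Teodoro.
Octavio predeceased; the 1/5 allotted to Octavio's branch passes to Octavio's issue by representation.
Joaquin's line is the sole branch at this level, so the full 1/5 passes to Joaquin's issue by representation.
The 1/5 is divided into 3 equal shares of 1/15 among Ximena, Soledad, Graciela.
Ximena is living and takes 1/15.
Soledad predeceased; the 1/15 allotted to Soledad's branch passes to Soledad's issue by representation.
The 1/15 is divided into 2 equal shares of 1/30 among Fernando, Nieves.
Fernando is living and takes 1/30.
Nieves is living and takes 1/30.
Graciela is living and takes 1/15.
Ramiro is living and takes 1/5.
Lucia is living and takes 1/5.
Alonso predeceased; the 1/5 allotted to Alonso's branch passes to Alonso's issue by representation.
The 1/5 is divided into 2 equal shares of 1/10 among Mateo, Ines.
Mateo is living and takes 1/10.
Ines is living and takes 1/10.
Teodoro is living and takes 1/5.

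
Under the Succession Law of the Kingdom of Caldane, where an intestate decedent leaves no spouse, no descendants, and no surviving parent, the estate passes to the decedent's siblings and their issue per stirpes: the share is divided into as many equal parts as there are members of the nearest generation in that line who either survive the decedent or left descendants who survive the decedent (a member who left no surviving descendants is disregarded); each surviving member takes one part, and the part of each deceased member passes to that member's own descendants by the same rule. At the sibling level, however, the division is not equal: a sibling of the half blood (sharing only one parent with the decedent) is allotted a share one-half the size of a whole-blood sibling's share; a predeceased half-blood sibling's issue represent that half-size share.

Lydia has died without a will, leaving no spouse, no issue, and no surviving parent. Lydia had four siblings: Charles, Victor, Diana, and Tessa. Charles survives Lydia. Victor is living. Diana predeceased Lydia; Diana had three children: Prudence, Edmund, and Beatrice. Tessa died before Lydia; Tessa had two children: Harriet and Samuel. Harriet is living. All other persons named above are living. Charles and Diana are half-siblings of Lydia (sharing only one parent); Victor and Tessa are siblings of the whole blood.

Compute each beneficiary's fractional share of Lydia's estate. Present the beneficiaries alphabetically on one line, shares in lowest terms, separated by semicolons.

No spouse, descendants, or parent survives, so the estate passes to Lydia's siblings per stirpes.
Half-blood siblings count for one-half the weight of whole-blood siblings at the initial division.
Dividing 1 in proportion to weights (total weight 3): Charles (weight 1/2) → 1/6; Victor (weight 1) → 1/3; Diana (weight 1/2) → 1/6; Tessa (weight 1) → 1/3.
Charles is living and takes 1/6.
Victor is living and takes 1/3.
Diana predeceased; the 1/6 allotted to Diana's branch passes to Diana's issue by representation.
The 1/6 is divided into 3 equal shares of 1/18 among Prudence, Edmund, Beatrice.
Prudence is living and takes 1/18.
Edmund is living and takes 1/18.
Beatrice is living and takes 1/18.
Tessa predeceased; the 1/3 allotted to Tessa's branch passes to Tessa's issue by representation.
The 1/3 is divided into 2 equal shares of 1/6 among Harriet, Samuel.
Harriet is living and takes 1/6.
Samuel is living and takes 1/6.

Beatrice 1/18; Charles 1/6; Edmund 1/18; Harriet 1/6; Prudence 1/18; Samuel 1/6; Victor 1/3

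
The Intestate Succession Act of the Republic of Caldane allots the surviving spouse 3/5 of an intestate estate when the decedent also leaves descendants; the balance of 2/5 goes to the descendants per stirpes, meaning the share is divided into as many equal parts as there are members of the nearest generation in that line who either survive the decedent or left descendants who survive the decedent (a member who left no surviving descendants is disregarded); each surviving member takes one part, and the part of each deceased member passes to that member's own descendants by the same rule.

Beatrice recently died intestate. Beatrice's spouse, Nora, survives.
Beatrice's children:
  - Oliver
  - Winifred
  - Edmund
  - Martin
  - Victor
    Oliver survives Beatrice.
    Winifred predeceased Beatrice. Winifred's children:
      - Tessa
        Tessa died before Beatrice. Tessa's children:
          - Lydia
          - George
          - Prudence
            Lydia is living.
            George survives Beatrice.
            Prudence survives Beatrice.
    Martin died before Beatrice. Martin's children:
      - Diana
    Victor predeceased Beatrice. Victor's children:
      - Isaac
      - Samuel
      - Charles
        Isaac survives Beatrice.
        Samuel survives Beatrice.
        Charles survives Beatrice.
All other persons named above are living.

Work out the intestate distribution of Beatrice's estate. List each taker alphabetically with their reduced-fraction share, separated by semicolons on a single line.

Nora, as surviving spouse, takes 3/5.
The remaining 2/5 passes to Beatrice's descendants per stirpes.
The 2/5 is divided into 5 equal shares of 2/25 among Oliver, Winifred, Edmund, Martin, Victor.
Oliver is living and takes 2/25.
Winifred predeceased; the 2/25 allotted to Winifred's branch passes to Winifred's issue by representation.
Tessa's line is the sole branch at this level, so the full 2/25 passes to Tessa's issue by representation.
The 2/25 is divided into 3 equal shares of 2/75 among Lydia, George, Prudence.
Lydia is living and takes 2/75.
George is living and takes 2/75.
Prudence is living and takes 2/75.
Edmund is living and takes 2/25.
Martin predeceased; the 2/25 allotted to Martin's branch passes to Martin's issue by representation.
Diana is the sole taker at this level and receives the full 2/25.
Victor predeceased; the 2/25 allotted to Victor's branch passes to Victor's issue by representation.
The 2/25 is divided into 3 equal shares of 2/75 among Isaac, Samuel, Charles.
Isaac is living and takes 2/75.
Samuel is living and takes 2/75.
Charles is living and takes 2/75.

Charles 2/75; Diana 2/25; Edmund 2/25; George 2/75; Isaac 2/75; Lydia 2/75; Nora 3/5; Oliver 2/25; Prudence 2/75; Samuel 2/75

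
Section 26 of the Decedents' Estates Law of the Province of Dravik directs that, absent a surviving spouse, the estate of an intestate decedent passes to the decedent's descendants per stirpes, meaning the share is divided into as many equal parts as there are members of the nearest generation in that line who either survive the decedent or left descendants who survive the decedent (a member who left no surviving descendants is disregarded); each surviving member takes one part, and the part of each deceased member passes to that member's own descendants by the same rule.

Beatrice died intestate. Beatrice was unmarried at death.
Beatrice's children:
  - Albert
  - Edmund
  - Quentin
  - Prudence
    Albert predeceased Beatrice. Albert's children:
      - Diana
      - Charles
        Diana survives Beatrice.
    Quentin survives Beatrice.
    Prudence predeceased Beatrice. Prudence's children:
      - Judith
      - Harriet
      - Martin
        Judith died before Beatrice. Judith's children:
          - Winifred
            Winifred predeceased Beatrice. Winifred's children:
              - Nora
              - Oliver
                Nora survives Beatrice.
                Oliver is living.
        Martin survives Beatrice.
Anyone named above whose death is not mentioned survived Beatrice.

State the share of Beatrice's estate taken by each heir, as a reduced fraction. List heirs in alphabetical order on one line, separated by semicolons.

There is no surviving spouse, so the entire estate passes to Beatrice's descendants per stirpes.
The estate is divided into 4 equal shares of 1/4 among Albert, Edmund, Quentin, Prudence.
Albert predeceased; the 1/4 allotted to Albert's branch passes to Albert's issue by representation.
The 1/4 is divided into 2 equal shares of 1/8 among Diana, Charles.
Diana is living and takes 1/8.
Charles is living and takes 1/8.
Edmund is living and takes 1/4.
Quentin is living and takes 1/4.
Prudence predeceased; the 1/4 allotted to Prudence's branch passes to Prudence's issue by representation.
The 1/4 is divided into 3 equal shares of 1/12 among Judith, Harriet, Martin.
Judith predeceased; the 1/12 allotted to Judith's branch passes to Judith's issue by representation.
Winifred's line is the sole branch at this level, so the full 1/12 passes to Winifred's issue by representation.
The 1/12 is divided into 2 equal shares of 1/24 among Nora, Oliver.
Nora is living and takes 1/24.
Oliver is living and takes 1/24.
Harriet is living and takes 1/12.
Martin is living and takes 1/12.

Charles 1/8; Diana 1/8; Edmund 1/4; Harriet 1/12; Martin 1/12; Nora 1/24; Oliver 1/24; Quentin 1/4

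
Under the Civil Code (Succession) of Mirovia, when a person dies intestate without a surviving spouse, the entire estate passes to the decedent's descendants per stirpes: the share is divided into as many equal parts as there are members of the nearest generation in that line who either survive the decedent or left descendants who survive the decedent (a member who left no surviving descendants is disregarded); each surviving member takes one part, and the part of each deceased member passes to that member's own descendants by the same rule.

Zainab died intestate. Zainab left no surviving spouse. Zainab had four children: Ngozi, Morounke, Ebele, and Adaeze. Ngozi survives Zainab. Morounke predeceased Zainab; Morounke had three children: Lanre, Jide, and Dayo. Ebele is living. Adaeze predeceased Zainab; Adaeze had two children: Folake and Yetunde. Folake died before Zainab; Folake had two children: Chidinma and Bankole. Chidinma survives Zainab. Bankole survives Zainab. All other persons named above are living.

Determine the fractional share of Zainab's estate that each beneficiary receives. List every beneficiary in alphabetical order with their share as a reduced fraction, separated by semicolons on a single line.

Bankole 1/16; Chidinma 1/16; Dayo 1/12; Ebele 1/4; Jide 1/12; Lanre 1/12; Ngozi 1/4; Yetunde 1/8

There is no surviving spouse, so the entire estate passes to Zainab's descendants per stirpes.
The estate is divided into 4 equal shares of 1/4 among Ngozi, Morounke, Ebele, Adaeze.
Ngozi is living and takes 1/4.
Morounke predeceased; the 1/4 allotted to Morounke's branch passes to Morounke's issue by representation.
The 1/4 is divided into 3 equal shares of 1/12 among Lanre, Jide, Dayo.
Lanre is living and takes 1/12.
Jide is living and takes 1/12.
Dayo is living and takes 1/12.
Ebele is living and takes 1/4.
Adaeze predeceased; the 1/4 allotted to Adaeze's branch passes to Adaeze's issue by representation.
The 1/4 is divided into 2 equal shares of 1/8 among Folake, Yetunde.
Folake predeceased; the 1/8 allotted to Folake's branch passes to Folake's issue by representation.
The 1/8 is divided into 2 equal shares of 1/16 among Chidinma, Bankole.
Chidinma is living and takes 1/16.
Bankole is living and takes 1/16.
Yetunde is living and takes 1/8.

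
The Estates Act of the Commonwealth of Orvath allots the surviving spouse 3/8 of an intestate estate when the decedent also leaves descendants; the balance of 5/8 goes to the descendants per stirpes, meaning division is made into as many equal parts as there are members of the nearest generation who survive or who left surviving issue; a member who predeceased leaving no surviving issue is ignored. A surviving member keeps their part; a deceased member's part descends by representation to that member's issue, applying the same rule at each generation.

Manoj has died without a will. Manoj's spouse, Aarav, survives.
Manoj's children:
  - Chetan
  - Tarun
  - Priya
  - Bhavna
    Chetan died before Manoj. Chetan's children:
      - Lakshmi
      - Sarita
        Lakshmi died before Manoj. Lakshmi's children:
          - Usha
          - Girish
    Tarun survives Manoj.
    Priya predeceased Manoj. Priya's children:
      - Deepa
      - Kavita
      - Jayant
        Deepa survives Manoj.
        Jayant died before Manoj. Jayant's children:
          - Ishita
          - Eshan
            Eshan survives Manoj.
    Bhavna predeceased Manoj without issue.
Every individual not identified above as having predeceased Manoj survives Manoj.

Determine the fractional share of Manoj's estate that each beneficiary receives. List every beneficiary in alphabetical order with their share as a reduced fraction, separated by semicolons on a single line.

Aarav, as surviving spouse, takes 3/8.
The remaining 5/8 passes to Manoj's descendants per stirpes.
Bhavna left no surviving issue, so that branch lapses and is disregarded.
The 5/8 is divided into 3 equal shares of 5/24 among Chetan, Tarun, Priya.
Chetan predeceased; the 5/24 allotted to Chetan's branch passes to Chetan's issue by representation.
The 5/24 is divided into 2 equal shares of 5/48 among Lakshmi, Sarita.
Lakshmi predeceased; the 5/48 allotted to Lakshmi's branch passes to Lakshmi's issue by representation.
The 5/48 is divided into 2 equal shares of 5/96 among Usha, Girish.
Usha is living and takes 5/96.
Girish is living and takes 5/96.
Sarita is living and takes 5/48.
Tarun is living and takes 5/24.
Priya predeceased; the 5/24 allotted to Priya's branch passes to Priya's issue by representation.
The 5/24 is divided into 3 equal shares of 5/72 among Deepa, Kavita, Jayant.
Deepa is living and takes 5/72.
Kavita is living and takes 5/72.
Jayant predeceased; the 5/72 allotted to Jayant's branch passes to Jayant's issue by representation.
The 5/72 is divided into 2 equal shares of 5/144 among Ishita, Eshan.
Ishita is living and takes 5/144.
Eshan is living and takes 5/144.

Aarav 3/8; Deepa 5/72; Eshan 5/144; Girish 5/96; Ishita 5/144; Kavita 5/72; Sarita 5/48; Tarun 5/24; Usha 5/96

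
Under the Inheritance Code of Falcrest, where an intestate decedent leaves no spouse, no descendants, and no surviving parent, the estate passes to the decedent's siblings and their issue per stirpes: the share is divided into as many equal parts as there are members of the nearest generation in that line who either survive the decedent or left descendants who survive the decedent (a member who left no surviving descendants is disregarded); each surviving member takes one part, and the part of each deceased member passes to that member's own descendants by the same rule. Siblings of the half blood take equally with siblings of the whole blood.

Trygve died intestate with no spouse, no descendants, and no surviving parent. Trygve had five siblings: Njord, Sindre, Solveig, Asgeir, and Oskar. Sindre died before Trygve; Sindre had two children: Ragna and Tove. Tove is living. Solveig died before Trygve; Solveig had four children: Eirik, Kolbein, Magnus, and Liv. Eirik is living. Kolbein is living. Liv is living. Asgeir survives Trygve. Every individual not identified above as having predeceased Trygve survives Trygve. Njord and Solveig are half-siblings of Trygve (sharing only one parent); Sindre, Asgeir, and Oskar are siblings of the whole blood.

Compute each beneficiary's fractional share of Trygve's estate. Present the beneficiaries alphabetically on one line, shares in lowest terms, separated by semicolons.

Asgeir 1/5; Eirik 1/20; Kolbein 1/20; Liv 1/20; Magnus 1/20; Njord 1/5; Oskar 1/5; Ragna 1/10; Tove 1/10

No spouse, descendants, or parent survives, so the estate passes to Trygve's siblings per stirpes.
Half-blood and whole-blood siblings take equally under the stated rule.
The estate is divided into 5 equal shares of 1/5 among Njord, Sindre, Solveig, Asgeir, Oskar.
Njord is living and takes 1/5.
Sindre predeceased; the 1/5 allotted to Sindre's branch passes to Sindre's issue by representation.
The 1/5 is divided into 2 equal shares of 1/10 among Ragna, Tove.
Ragna is living and takes 1/10.
Tove is living and takes 1/10.
Solveig predeceased; the 1/5 allotted to Solveig's branch passes to Solveig's issue by representation.
The 1/5 is divided into 4 equal shares of 1/20 among Eirik, Kolbein, Magnus, Liv.
Eirik is living and takes 1/20.
Kolbein is living and takes 1/20.
Magnus is living and takes 1/20.
Liv is living and takes 1/20.
Asgeir is living and takes 1/5.
Oskar is living and takes 1/5.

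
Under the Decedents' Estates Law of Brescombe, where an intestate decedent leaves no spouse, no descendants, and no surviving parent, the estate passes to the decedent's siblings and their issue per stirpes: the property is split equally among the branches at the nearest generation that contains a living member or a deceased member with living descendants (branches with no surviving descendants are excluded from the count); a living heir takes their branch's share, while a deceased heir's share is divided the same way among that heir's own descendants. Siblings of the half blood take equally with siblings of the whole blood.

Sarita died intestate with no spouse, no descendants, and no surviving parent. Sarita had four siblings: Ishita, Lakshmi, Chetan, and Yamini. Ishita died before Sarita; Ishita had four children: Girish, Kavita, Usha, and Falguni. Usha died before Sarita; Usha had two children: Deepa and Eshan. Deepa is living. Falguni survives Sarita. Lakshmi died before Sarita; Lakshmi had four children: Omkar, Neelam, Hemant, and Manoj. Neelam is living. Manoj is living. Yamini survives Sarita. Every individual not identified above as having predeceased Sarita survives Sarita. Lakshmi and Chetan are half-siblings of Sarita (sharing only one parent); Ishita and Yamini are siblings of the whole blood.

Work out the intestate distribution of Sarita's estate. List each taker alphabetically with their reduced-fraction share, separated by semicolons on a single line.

Chetan 1/4; Deepa 1/32; Eshan 1/32; Falguni 1/16; Girish 1/16; Hemant 1/16; Kavita 1/16; Manoj 1/16; Neelam 1/16; Omkar 1/16; Yamini 1/4

No spouse, descendants, or parent survives, so the estate passes to Sarita's siblings per stirpes.
Half-blood and whole-blood siblings take equally under the stated rule.
The estate is divided into 4 equal shares of 1/4 among Ishita, Lakshmi, Chetan, Yamini.
Ishita predeceased; the 1/4 allotted to Ishita's branch passes to Ishita's issue by representation.
The 1/4 is divided into 4 equal shares of 1/16 among Girish, Kavita, Usha, Falguni.
Girish is living and takes 1/16.
Kavita is living and takes 1/16.
Usha predeceased; the 1/16 allotted to Usha's branch passes to Usha's issue by representation.
The 1/16 is divided into 2 equal shares of 1/32 among Deepa, Eshan.
Deepa is living and takes 1/32.
Eshan is living and takes 1/32.
Falguni is living and takes 1/16.
Lakshmi predeceased; the 1/4 allotted to Lakshmi's branch passes to Lakshmi's issue by representation.
The 1/4 is divided into 4 equal shares of 1/16 among Omkar, Neelam, Hemant, Manoj.
Omkar is living and takes 1/16.
Neelam is living and takes 1/16.
Hemant is living and takes 1/16.
Manoj is living and takes 1/16.
Chetan is living and takes 1/4.
Yamini is living and takes 1/4.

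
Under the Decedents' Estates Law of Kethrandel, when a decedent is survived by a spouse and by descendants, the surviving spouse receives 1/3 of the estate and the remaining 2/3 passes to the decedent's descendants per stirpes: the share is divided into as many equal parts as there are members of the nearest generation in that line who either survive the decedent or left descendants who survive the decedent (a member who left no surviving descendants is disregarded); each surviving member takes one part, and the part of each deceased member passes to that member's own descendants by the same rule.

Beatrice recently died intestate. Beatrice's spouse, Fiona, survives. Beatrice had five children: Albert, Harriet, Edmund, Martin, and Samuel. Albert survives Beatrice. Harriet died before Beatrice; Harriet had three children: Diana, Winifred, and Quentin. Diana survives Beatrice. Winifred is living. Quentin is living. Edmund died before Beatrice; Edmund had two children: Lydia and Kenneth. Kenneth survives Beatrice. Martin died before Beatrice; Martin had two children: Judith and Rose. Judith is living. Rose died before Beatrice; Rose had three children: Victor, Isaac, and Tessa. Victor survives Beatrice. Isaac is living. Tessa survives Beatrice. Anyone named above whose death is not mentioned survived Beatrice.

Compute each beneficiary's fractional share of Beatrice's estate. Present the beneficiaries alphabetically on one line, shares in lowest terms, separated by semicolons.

Albert 2/15; Diana 2/45; Fiona 1/3; Isaac 1/45; Judith 1/15; Kenneth 1/15; Lydia 1/15; Quentin 2/45; Samuel 2/15; Tessa 1/45; Victor 1/45; Winifred 2/45

Fiona, as surviving spouse, takes 1/3.
The remaining 2/3 passes to Beatrice's descendants per stirpes.
The 2/3 is divided into 5 equal shares of 2/15 among Albert, Harriet, Edmund, Martin, Samuel.
Albert is living and takes 2/15.
Harriet predeceased; the 2/15 allotted to Harriet's branch passes to Harriet's issue by representation.
The 2/15 is divided into 3 equal shares of 2/45 among Diana, Winifred, Quentin.
Diana is living and takes 2/45.
Winifred is living and takes 2/45.
Quentin is living and takes 2/45.
Edmund predeceased; the 2/15 allotted to Edmund's branch passes to Edmund's issue by representation.
The 2/15 is divided into 2 equal shares of 1/15 among Lydia, Kenneth.
Lydia is living and takes 1/15.
Kenneth is living and takes 1/15.
Martin predeceased; the 2/15 allotted to Martin's branch passes to Martin's issue by representation.
The 2/15 is divided into 2 equal shares of 1/15 among Judith, Rose.
Judith is living and takes 1/15.
Rose predeceased; the 1/15 allotted to Rose's branch passes to Rose's issue by representation.
The 1/15 is divided into 3 equal shares of 1/45 among Victor, Isaac, Tessa.
Victor is living and takes 1/45.
Isaac is living and takes 1/45.
Tessa is living and takes 1/45.
Samuel is living and takes 2/15.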